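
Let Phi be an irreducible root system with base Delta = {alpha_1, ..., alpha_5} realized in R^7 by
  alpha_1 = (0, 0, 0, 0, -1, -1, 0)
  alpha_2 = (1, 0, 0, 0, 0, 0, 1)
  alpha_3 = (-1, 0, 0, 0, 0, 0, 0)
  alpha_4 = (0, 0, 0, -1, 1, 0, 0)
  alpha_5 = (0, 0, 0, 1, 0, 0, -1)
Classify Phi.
B_5 (so(11))

Compute the Cartan integers a_ij = 2(alpha_i, alpha_j)/(alpha_j, alpha_j); the resulting 5x5 Cartan matrix is
[[2, 0, 0, -1, 0], [0, 2, -2, 0, -1], [0, -1, 2, 0, 0], [-1, 0, 0, 2, -1], [0, -1, 0, -1, 2]].
The roots have two lengths (squared-length ratio 2:1); the short ones are alpha_{3}. The associated Dynkin diagram is a chain of 5 nodes with a double edge at one end; the terminal node there is the unique short simple root (B_5), so the type is B_5 (the algebra so(11)).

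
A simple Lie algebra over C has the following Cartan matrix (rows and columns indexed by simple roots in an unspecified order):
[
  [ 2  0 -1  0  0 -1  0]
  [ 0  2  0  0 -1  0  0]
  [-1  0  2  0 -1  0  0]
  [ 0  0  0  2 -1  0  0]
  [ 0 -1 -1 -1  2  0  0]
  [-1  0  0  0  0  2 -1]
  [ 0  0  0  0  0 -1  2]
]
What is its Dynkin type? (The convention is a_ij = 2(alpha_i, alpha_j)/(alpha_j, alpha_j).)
D7

The matrix has rank 7 with 2's on the diagonal. Reading the off-diagonal entries as Dynkin edges (a single edge where a_ij = a_ji = -1; a double or triple edge where a_ij * a_ji = 2 or 3), the diagram is a chain of 5 nodes with a fork of two nodes at one end (D_7). One simple-root ordering that puts it in standard form is (alpha_7, alpha_6, alpha_1, alpha_3, alpha_5, alpha_2, alpha_4). So the algebra is type D_7, i.e. so(14).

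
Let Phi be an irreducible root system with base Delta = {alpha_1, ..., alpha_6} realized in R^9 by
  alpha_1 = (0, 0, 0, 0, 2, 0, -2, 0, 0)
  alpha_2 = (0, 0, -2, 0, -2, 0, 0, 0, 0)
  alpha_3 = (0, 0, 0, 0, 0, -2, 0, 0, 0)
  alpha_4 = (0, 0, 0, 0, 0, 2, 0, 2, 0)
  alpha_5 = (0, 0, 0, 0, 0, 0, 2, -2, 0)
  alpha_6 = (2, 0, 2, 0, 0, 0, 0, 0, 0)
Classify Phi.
Compute the Cartan integers a_ij = 2(alpha_i, alpha_j)/(alpha_j, alpha_j); the resulting 6x6 Cartan matrix is
[[2, -1, 0, 0, -1, 0], [-1, 2, 0, 0, 0, -1], [0, 0, 2, -1, 0, 0], [0, 0, -2, 2, -1, 0], [-1, 0, 0, -1, 2, 0], [0, -1, 0, 0, 0, 2]].
The roots have two lengths (squared-length ratio 2:1); the short ones are alpha_{3}. The associated Dynkin diagram is a chain of 6 nodes with a double edge at one end; the terminal node there is the unique short simple root (B_6), so the type is B_6 (the algebra so(13)).

type B_6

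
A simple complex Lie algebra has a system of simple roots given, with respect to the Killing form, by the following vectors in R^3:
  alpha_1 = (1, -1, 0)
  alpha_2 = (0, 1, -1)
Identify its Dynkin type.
A2

Compute the Cartan integers a_ij = 2(alpha_i, alpha_j)/(alpha_j, alpha_j); the resulting 2x2 Cartan matrix is
[[2, -1], [-1, 2]].
All simple roots have the same length, so the diagram is simply laced. The associated Dynkin diagram is a chain of 2 nodes with single edges (A_2), so the type is A_2 (the algebra sl(3)).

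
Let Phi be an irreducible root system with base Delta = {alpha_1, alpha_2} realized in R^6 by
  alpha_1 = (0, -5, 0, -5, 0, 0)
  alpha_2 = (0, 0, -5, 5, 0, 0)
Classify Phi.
Compute the Cartan integers a_ij = 2(alpha_i, alpha_j)/(alpha_j, alpha_j); the resulting 2x2 Cartan matrix is
[[2, -1], [-1, 2]].
All simple roots have the same length, so the diagram is simply laced. The associated Dynkin diagram is a chain of 2 nodes with single edges (A_2), so the type is A_2 (the algebra sl(3)).

A2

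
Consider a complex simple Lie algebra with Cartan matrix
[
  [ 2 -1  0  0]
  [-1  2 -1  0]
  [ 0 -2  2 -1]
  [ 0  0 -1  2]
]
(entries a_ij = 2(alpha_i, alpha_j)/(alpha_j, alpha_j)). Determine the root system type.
The matrix has rank 4 with 2's on the diagonal. Reading the off-diagonal entries as Dynkin edges (a single edge where a_ij = a_ji = -1; a double or triple edge where a_ij * a_ji = 2 or 3), the diagram is a chain of 4 nodes with a double edge between the middle two (F_4). One simple-root ordering that puts it in standard form is (alpha_4, alpha_3, alpha_2, alpha_1). So the algebra is type F_4.

F_4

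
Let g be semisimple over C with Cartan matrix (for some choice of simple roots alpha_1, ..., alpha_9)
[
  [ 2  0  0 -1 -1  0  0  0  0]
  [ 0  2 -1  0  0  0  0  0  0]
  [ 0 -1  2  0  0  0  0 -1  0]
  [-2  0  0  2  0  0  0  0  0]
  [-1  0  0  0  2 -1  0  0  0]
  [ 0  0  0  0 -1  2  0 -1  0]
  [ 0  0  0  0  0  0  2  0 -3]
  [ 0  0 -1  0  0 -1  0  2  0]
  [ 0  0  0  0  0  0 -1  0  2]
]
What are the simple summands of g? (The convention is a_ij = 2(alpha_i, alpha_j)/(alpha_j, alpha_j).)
The diagram associated to this matrix has two connected components: the simple roots {alpha_1, alpha_2, alpha_3, alpha_4, alpha_5, alpha_6, alpha_8} form a chain of 7 nodes with a double edge at one end; the terminal node there is the unique long simple root (C_7), and {alpha_7, alpha_9} form two nodes joined by a triple edge (G_2). A semisimple Lie algebra decomposes uniquely as the direct sum of simple ideals, one per connected component of its Dynkin diagram, so g ≅ C_7 ⊕ G_2 (dimension 105 + 14 = 119).

C_7 (sp(14)) ⊕ G_2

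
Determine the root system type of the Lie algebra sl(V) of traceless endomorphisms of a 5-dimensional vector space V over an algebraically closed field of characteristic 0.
A_4 (sl(5))

This is sl(5), which has dimension 5^2 - 1 = 24 and rank 5 - 1 = 4 (a Cartan subalgebra is the diagonal traceless matrices). In the classification of classical Lie algebras, the special linear algebra sl(n+1) has type A_n; here n = 4, so the Dynkin diagram is a chain of 4 nodes with single edges (A_4). Hence the type is A_4.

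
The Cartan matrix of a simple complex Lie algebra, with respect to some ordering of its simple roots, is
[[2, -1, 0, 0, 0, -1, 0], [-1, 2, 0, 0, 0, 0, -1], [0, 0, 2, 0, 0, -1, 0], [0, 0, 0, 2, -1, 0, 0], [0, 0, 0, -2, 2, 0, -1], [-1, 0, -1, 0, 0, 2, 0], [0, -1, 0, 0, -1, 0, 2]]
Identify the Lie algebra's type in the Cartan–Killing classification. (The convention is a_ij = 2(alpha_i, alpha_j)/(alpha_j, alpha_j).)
The matrix has rank 7 with 2's on the diagonal. Reading the off-diagonal entries as Dynkin edges (a single edge where a_ij = a_ji = -1; a double or triple edge where a_ij * a_ji = 2 or 3), the diagram is a chain of 7 nodes with a double edge at one end; the terminal node there is the unique short simple root (B_7). One simple-root ordering that puts it in standard form is (alpha_3, alpha_6, alpha_1, alpha_2, alpha_7, alpha_5, alpha_4). So the algebra is type B_7, i.e. so(15).

type B_7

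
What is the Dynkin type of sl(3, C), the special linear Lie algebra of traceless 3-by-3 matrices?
A2

This is sl(3), which has dimension 3^2 - 1 = 8 and rank 3 - 1 = 2 (a Cartan subalgebra is the diagonal traceless matrices). In the classification of classical Lie algebras, the special linear algebra sl(n+1) has type A_n; here n = 2, so the Dynkin diagram is a chain of 2 nodes with single edges (A_2). Hence the type is A_2.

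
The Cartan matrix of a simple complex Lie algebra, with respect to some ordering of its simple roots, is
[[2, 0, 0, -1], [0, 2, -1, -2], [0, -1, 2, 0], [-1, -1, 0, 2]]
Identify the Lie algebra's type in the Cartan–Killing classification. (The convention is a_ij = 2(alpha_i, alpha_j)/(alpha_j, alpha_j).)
F4

The matrix has rank 4 with 2's on the diagonal. Reading the off-diagonal entries as Dynkin edges (a single edge where a_ij = a_ji = -1; a double or triple edge where a_ij * a_ji = 2 or 3), the diagram is a chain of 4 nodes with a double edge between the middle two (F_4). One simple-root ordering that puts it in standard form is (alpha_3, alpha_2, alpha_4, alpha_1). So the algebra is type F_4.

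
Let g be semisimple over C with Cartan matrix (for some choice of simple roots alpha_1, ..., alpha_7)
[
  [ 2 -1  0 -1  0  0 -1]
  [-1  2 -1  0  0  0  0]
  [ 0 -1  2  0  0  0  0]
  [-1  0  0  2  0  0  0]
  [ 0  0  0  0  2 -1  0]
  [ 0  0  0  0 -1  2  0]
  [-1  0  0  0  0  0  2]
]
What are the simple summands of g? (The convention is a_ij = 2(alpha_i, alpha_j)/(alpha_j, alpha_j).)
type A_2 ⊕ type D_5

The diagram associated to this matrix has two connected components: the simple roots {alpha_5, alpha_6} form a chain of 2 nodes with single edges (A_2), and {alpha_1, alpha_2, alpha_3, alpha_4, alpha_7} form a chain of 3 nodes with a fork of two nodes at one end (D_5). A semisimple Lie algebra decomposes uniquely as the direct sum of simple ideals, one per connected component of its Dynkin diagram, so g ≅ A_2 ⊕ D_5 (dimension 8 + 45 = 53).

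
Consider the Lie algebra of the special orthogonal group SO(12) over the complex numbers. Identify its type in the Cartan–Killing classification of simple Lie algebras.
type D_6

This is so(12) with 12 even, which has dimension 12(12-1)/2 = 66 and rank 12/2 = 6. In the classification of classical Lie algebras, the orthogonal algebra so(2n) in an even number of variables has type D_n; here n = 6, so the Dynkin diagram is a chain of 4 nodes with a fork of two nodes at one end (D_6). Hence the type is D_6.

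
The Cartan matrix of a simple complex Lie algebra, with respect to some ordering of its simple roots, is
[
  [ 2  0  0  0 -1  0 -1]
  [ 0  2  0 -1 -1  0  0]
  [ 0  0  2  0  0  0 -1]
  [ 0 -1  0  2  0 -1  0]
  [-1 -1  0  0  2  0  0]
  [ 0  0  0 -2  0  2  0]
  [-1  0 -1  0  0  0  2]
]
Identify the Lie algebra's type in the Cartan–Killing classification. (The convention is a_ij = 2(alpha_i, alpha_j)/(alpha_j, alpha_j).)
The matrix has rank 7 with 2's on the diagonal. Reading the off-diagonal entries as Dynkin edges (a single edge where a_ij = a_ji = -1; a double or triple edge where a_ij * a_ji = 2 or 3), the diagram is a chain of 7 nodes with a double edge at one end; the terminal node there is the unique long simple root (C_7). One simple-root ordering that puts it in standard form is (alpha_3, alpha_7, alpha_1, alpha_5, alpha_2, alpha_4, alpha_6). So the algebra is type C_7, i.e. sp(14).

C_7 (sp(14))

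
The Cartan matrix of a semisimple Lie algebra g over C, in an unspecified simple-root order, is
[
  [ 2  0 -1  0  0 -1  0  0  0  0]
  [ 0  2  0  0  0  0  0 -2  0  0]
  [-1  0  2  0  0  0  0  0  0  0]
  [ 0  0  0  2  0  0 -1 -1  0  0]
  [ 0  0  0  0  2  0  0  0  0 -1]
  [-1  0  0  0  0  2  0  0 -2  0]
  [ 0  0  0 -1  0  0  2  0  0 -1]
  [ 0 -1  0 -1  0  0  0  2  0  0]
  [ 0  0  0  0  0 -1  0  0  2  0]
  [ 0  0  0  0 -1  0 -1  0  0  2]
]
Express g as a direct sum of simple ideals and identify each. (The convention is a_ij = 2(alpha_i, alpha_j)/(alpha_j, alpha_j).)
The diagram associated to this matrix has two connected components: the simple roots {alpha_1, alpha_3, alpha_6, alpha_9} form a chain of 4 nodes with a double edge at one end; the terminal node there is the unique short simple root (B_4), and {alpha_2, alpha_4, alpha_5, alpha_7, alpha_8, alpha_10} form a chain of 6 nodes with a double edge at one end; the terminal node there is the unique long simple root (C_6). A semisimple Lie algebra decomposes uniquely as the direct sum of simple ideals, one per connected component of its Dynkin diagram, so g ≅ B_4 ⊕ C_6 (dimension 36 + 78 = 114).

B_4 (so(9)) + C_6 (sp(12))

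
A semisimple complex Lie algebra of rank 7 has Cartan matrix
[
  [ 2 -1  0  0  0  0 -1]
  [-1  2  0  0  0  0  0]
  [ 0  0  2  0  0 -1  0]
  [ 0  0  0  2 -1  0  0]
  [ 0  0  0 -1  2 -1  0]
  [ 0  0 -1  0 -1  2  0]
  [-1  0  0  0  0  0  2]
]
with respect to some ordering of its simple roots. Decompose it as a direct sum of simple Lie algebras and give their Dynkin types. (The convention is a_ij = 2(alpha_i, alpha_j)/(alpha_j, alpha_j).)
A3 ⊕ A4

The diagram associated to this matrix has two connected components: the simple roots {alpha_1, alpha_2, alpha_7} form a chain of 3 nodes with single edges (A_3), and {alpha_3, alpha_4, alpha_5, alpha_6} form a chain of 4 nodes with single edges (A_4). A semisimple Lie algebra decomposes uniquely as the direct sum of simple ideals, one per connected component of its Dynkin diagram, so g ≅ A_3 ⊕ A_4 (dimension 15 + 24 = 39).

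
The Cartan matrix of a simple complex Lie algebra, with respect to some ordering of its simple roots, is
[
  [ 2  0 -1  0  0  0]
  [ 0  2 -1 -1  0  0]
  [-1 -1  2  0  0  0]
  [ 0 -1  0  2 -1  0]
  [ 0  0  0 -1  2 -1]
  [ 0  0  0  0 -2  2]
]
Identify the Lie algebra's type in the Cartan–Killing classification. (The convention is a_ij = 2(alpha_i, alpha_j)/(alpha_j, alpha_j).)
C6

The matrix has rank 6 with 2's on the diagonal. Reading the off-diagonal entries as Dynkin edges (a single edge where a_ij = a_ji = -1; a double or triple edge where a_ij * a_ji = 2 or 3), the diagram is a chain of 6 nodes with a double edge at one end; the terminal node there is the unique long simple root (C_6). One simple-root ordering that puts it in standard form is (alpha_1, alpha_3, alpha_2, alpha_4, alpha_5, alpha_6). So the algebra is type C_6, i.e. sp(12).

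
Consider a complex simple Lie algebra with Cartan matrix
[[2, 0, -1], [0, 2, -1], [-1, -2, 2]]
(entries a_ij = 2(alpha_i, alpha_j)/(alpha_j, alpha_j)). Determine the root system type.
The matrix has rank 3 with 2's on the diagonal. Reading the off-diagonal entries as Dynkin edges (a single edge where a_ij = a_ji = -1; a double or triple edge where a_ij * a_ji = 2 or 3), the diagram is a chain of 3 nodes with a double edge at one end; the terminal node there is the unique short simple root (B_3). One simple-root ordering that puts it in standard form is (alpha_1, alpha_3, alpha_2). So the algebra is type B_3, i.e. so(7).

B3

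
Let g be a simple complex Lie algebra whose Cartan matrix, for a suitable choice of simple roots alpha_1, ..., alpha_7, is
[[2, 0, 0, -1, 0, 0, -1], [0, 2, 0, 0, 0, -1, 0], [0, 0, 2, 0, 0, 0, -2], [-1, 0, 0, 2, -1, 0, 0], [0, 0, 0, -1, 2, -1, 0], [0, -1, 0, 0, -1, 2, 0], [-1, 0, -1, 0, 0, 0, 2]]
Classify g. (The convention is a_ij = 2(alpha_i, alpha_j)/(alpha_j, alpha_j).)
C_7

The matrix has rank 7 with 2's on the diagonal. Reading the off-diagonal entries as Dynkin edges (a single edge where a_ij = a_ji = -1; a double or triple edge where a_ij * a_ji = 2 or 3), the diagram is a chain of 7 nodes with a double edge at one end; the terminal node there is the unique long simple root (C_7). One simple-root ordering that puts it in standard form is (alpha_2, alpha_6, alpha_5, alpha_4, alpha_1, alpha_7, alpha_3). So the algebra is type C_7, i.e. sp(14).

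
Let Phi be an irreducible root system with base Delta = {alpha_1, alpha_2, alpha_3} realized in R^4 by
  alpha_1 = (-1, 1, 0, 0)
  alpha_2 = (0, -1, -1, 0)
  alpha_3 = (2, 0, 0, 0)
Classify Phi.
C3

Compute the Cartan integers a_ij = 2(alpha_i, alpha_j)/(alpha_j, alpha_j); the resulting 3x3 Cartan matrix is
[[2, -1, -1], [-1, 2, 0], [-2, 0, 2]].
The roots have two lengths (squared-length ratio 2:1); the short ones are alpha_{1,2}. The associated Dynkin diagram is a chain of 3 nodes with a double edge at one end; the terminal node there is the unique long simple root (C_3), so the type is C_3 (the algebra sp(6)).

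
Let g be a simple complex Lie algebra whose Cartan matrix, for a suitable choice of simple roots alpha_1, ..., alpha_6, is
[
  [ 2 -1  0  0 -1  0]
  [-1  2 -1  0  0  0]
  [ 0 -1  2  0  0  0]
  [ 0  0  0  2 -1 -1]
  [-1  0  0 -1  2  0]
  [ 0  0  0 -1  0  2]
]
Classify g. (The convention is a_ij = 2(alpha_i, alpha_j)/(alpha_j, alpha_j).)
The matrix has rank 6 with 2's on the diagonal. Reading the off-diagonal entries as Dynkin edges (a single edge where a_ij = a_ji = -1; a double or triple edge where a_ij * a_ji = 2 or 3), the diagram is a chain of 6 nodes with single edges (A_6). One simple-root ordering that puts it in standard form is (alpha_3, alpha_2, alpha_1, alpha_5, alpha_4, alpha_6). So the algebra is type A_6, i.e. sl(7).

A_6 (sl(7))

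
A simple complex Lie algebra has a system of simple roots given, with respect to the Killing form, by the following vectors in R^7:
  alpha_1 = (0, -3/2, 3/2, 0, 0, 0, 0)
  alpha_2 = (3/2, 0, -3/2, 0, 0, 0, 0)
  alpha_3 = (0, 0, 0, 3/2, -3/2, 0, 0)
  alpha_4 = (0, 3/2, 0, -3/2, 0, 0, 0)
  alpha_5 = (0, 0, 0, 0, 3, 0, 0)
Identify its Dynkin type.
type C_5

Compute the Cartan integers a_ij = 2(alpha_i, alpha_j)/(alpha_j, alpha_j); the resulting 5x5 Cartan matrix is
[[2, -1, 0, -1, 0], [-1, 2, 0, 0, 0], [0, 0, 2, -1, -1], [-1, 0, -1, 2, 0], [0, 0, -2, 0, 2]].
The roots have two lengths (squared-length ratio 2:1); the short ones are alpha_{1,2,3,4}. The associated Dynkin diagram is a chain of 5 nodes with a double edge at one end; the terminal node there is the unique long simple root (C_5), so the type is C_5 (the algebra sp(10)).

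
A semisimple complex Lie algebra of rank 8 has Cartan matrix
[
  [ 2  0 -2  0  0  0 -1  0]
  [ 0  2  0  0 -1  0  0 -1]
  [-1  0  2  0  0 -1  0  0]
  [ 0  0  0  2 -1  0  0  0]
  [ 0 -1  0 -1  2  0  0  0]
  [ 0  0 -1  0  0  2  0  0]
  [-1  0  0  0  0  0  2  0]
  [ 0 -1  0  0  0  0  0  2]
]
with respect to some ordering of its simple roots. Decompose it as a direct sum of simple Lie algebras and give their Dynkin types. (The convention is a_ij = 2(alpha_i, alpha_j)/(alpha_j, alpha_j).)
A4 ⊕ F4

The diagram associated to this matrix has two connected components: the simple roots {alpha_2, alpha_4, alpha_5, alpha_8} form a chain of 4 nodes with single edges (A_4), and {alpha_1, alpha_3, alpha_6, alpha_7} form a chain of 4 nodes with a double edge between the middle two (F_4). A semisimple Lie algebra decomposes uniquely as the direct sum of simple ideals, one per connected component of its Dynkin diagram, so g ≅ A_4 ⊕ F_4 (dimension 24 + 52 = 76).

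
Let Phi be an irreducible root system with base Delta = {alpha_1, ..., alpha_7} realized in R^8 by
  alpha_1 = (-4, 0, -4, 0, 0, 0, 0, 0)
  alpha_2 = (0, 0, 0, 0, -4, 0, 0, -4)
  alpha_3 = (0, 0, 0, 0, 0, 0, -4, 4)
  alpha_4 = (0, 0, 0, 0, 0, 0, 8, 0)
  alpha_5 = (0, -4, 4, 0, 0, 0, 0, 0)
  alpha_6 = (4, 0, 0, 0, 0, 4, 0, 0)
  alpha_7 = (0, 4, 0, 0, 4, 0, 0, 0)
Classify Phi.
Compute the Cartan integers a_ij = 2(alpha_i, alpha_j)/(alpha_j, alpha_j); the resulting 7x7 Cartan matrix is
[[2, 0, 0, 0, -1, -1, 0], [0, 2, -1, 0, 0, 0, -1], [0, -1, 2, -1, 0, 0, 0], [0, 0, -2, 2, 0, 0, 0], [-1, 0, 0, 0, 2, 0, -1], [-1, 0, 0, 0, 0, 2, 0], [0, -1, 0, 0, -1, 0, 2]].
The roots have two lengths (squared-length ratio 2:1); the short ones are alpha_{1,2,3,5,6,7}. The associated Dynkin diagram is a chain of 7 nodes with a double edge at one end; the terminal node there is the unique long simple root (C_7), so the type is C_7 (the algebra sp(14)).

C_7 (sp(14))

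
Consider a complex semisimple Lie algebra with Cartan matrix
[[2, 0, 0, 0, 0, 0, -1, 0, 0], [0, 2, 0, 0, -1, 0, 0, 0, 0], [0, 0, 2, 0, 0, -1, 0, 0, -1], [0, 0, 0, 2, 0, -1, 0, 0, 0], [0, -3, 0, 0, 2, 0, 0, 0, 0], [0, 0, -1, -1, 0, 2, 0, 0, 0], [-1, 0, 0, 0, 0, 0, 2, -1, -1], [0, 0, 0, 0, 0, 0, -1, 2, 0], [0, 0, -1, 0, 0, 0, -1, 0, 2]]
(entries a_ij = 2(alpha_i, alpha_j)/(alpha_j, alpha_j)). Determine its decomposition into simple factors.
D7 + G2

The diagram associated to this matrix has two connected components: the simple roots {alpha_1, alpha_3, alpha_4, alpha_6, alpha_7, alpha_8, alpha_9} form a chain of 5 nodes with a fork of two nodes at one end (D_7), and {alpha_2, alpha_5} form two nodes joined by a triple edge (G_2). A semisimple Lie algebra decomposes uniquely as the direct sum of simple ideals, one per connected component of its Dynkin diagram, so g ≅ D_7 ⊕ G_2 (dimension 91 + 14 = 105).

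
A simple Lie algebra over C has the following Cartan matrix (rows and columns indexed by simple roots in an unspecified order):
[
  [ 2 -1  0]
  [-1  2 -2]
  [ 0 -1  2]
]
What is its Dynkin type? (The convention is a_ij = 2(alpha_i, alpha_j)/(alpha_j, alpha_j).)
The matrix has rank 3 with 2's on the diagonal. Reading the off-diagonal entries as Dynkin edges (a single edge where a_ij = a_ji = -1; a double or triple edge where a_ij * a_ji = 2 or 3), the diagram is a chain of 3 nodes with a double edge at one end; the terminal node there is the unique short simple root (B_3). One simple-root ordering that puts it in standard form is (alpha_1, alpha_2, alpha_3). So the algebra is type B_3, i.e. so(7).

B_3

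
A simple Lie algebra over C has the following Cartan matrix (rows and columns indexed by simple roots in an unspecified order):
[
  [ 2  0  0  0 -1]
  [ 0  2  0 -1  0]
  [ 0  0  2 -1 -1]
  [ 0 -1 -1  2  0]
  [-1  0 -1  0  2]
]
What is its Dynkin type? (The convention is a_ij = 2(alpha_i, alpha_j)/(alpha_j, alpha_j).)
The matrix has rank 5 with 2's on the diagonal. Reading the off-diagonal entries as Dynkin edges (a single edge where a_ij = a_ji = -1; a double or triple edge where a_ij * a_ji = 2 or 3), the diagram is a chain of 5 nodes with single edges (A_5). One simple-root ordering that puts it in standard form is (alpha_2, alpha_4, alpha_3, alpha_5, alpha_1). So the algebra is type A_5, i.e. sl(6).

A5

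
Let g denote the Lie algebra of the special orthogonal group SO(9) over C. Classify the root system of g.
This is so(9) with 9 odd, which has dimension 9(9-1)/2 = 36 and rank (9-1)/2 = 4. In the classification of classical Lie algebras, the orthogonal algebra so(2n+1) in an odd number of variables has type B_n; here n = 4, so the Dynkin diagram is a chain of 4 nodes with a double edge at one end; the terminal node there is the unique short simple root (B_4). Hence the type is B_4.

B4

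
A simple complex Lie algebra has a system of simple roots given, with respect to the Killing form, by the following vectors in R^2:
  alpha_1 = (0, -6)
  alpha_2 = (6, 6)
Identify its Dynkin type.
type B_2

Compute the Cartan integers a_ij = 2(alpha_i, alpha_j)/(alpha_j, alpha_j); the resulting 2x2 Cartan matrix is
[[2, -1], [-2, 2]].
The roots have two lengths (squared-length ratio 2:1); the short ones are alpha_{1}. The associated Dynkin diagram is a chain of 2 nodes with a double edge at one end; the terminal node there is the unique short simple root (B_2), so the type is B_2 (the algebra so(5)).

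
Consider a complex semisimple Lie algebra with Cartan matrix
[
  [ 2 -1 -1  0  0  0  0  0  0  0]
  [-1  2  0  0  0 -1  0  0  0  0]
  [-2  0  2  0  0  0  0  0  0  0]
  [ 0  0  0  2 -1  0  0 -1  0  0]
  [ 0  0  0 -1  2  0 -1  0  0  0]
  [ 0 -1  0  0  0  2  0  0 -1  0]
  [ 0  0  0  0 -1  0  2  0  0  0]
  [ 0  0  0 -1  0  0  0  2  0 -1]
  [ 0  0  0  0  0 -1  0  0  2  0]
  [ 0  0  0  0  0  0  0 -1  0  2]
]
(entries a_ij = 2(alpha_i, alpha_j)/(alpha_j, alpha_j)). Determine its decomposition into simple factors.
A5 ⊕ C5

The diagram associated to this matrix has two connected components: the simple roots {alpha_4, alpha_5, alpha_7, alpha_8, alpha_10} form a chain of 5 nodes with single edges (A_5), and {alpha_1, alpha_2, alpha_3, alpha_6, alpha_9} form a chain of 5 nodes with a double edge at one end; the terminal node there is the unique long simple root (C_5). A semisimple Lie algebra decomposes uniquely as the direct sum of simple ideals, one per connected component of its Dynkin diagram, so g ≅ A_5 ⊕ C_5 (dimension 35 + 55 = 90).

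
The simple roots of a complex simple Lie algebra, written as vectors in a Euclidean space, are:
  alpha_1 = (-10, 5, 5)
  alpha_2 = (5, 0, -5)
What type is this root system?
Compute the Cartan integers a_ij = 2(alpha_i, alpha_j)/(alpha_j, alpha_j); the resulting 2x2 Cartan matrix is
[[2, -3], [-1, 2]].
The roots have two lengths (squared-length ratio 3:1); the short ones are alpha_{2}. The associated Dynkin diagram is two nodes joined by a triple edge (G_2), so the type is G_2.

G2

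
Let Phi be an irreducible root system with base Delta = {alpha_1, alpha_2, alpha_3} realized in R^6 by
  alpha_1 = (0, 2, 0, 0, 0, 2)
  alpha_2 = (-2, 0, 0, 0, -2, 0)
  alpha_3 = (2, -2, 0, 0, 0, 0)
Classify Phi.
Compute the Cartan integers a_ij = 2(alpha_i, alpha_j)/(alpha_j, alpha_j); the resulting 3x3 Cartan matrix is
[[2, 0, -1], [0, 2, -1], [-1, -1, 2]].
All simple roots have the same length, so the diagram is simply laced. The associated Dynkin diagram is a chain of 3 nodes with single edges (A_3), so the type is A_3 (the algebra sl(4)).

A_3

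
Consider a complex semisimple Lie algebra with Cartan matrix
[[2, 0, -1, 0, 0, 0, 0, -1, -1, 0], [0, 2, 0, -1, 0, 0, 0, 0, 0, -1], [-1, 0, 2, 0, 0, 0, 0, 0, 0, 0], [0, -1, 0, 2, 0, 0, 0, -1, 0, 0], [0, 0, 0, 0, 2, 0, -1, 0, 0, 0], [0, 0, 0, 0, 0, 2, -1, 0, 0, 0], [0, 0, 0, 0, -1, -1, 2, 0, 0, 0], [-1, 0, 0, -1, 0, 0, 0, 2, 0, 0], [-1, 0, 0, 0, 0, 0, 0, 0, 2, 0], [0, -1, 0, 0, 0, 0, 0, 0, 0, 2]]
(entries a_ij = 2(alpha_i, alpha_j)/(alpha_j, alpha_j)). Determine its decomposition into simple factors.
A3 ⊕ D7

The diagram associated to this matrix has two connected components: the simple roots {alpha_5, alpha_6, alpha_7} form a chain of 3 nodes with single edges (A_3), and {alpha_1, alpha_2, alpha_3, alpha_4, alpha_8, alpha_9, alpha_10} form a chain of 5 nodes with a fork of two nodes at one end (D_7). A semisimple Lie algebra decomposes uniquely as the direct sum of simple ideals, one per connected component of its Dynkin diagram, so g ≅ A_3 ⊕ D_7 (dimension 15 + 91 = 106).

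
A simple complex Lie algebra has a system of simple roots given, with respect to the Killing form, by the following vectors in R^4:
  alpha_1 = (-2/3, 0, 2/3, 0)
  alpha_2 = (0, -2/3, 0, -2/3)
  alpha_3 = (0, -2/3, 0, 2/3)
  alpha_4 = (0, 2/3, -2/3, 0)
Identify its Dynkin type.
type D_4

Compute the Cartan integers a_ij = 2(alpha_i, alpha_j)/(alpha_j, alpha_j); the resulting 4x4 Cartan matrix is
[[2, 0, 0, -1], [0, 2, 0, -1], [0, 0, 2, -1], [-1, -1, -1, 2]].
All simple roots have the same length, so the diagram is simply laced. The associated Dynkin diagram is a chain of 2 nodes with a fork of two nodes at one end (D_4), so the type is D_4 (the algebra so(8)).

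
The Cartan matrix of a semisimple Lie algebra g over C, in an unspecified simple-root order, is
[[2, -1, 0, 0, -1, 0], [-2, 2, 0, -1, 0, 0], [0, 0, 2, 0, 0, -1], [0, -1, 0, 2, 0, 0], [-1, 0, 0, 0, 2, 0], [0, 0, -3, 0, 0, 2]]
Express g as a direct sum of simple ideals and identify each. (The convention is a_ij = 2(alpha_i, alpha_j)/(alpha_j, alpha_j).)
The diagram associated to this matrix has two connected components: the simple roots {alpha_1, alpha_2, alpha_4, alpha_5} form a chain of 4 nodes with a double edge between the middle two (F_4), and {alpha_3, alpha_6} form two nodes joined by a triple edge (G_2). A semisimple Lie algebra decomposes uniquely as the direct sum of simple ideals, one per connected component of its Dynkin diagram, so g ≅ F_4 ⊕ G_2 (dimension 52 + 14 = 66).

F_4 ⊕ G_2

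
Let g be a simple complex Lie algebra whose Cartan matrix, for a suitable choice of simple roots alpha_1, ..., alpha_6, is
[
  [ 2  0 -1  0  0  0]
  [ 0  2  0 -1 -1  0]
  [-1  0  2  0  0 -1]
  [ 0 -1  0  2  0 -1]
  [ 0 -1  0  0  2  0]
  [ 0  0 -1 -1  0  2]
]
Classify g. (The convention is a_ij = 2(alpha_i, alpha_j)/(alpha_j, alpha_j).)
A_6

The matrix has rank 6 with 2's on the diagonal. Reading the off-diagonal entries as Dynkin edges (a single edge where a_ij = a_ji = -1; a double or triple edge where a_ij * a_ji = 2 or 3), the diagram is a chain of 6 nodes with single edges (A_6). One simple-root ordering that puts it in standard form is (alpha_5, alpha_2, alpha_4, alpha_6, alpha_3, alpha_1). So the algebra is type A_6, i.e. sl(7).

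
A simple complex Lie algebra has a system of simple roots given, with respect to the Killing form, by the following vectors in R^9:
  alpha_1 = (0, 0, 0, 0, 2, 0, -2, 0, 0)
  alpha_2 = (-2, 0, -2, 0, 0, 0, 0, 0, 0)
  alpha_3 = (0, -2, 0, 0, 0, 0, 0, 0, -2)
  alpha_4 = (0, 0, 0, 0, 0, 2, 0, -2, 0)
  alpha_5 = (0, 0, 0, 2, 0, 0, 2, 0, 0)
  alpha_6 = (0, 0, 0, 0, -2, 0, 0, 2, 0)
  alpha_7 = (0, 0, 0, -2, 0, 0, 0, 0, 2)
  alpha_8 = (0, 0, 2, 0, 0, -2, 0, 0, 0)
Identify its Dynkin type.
type A_8

Compute the Cartan integers a_ij = 2(alpha_i, alpha_j)/(alpha_j, alpha_j); the resulting 8x8 Cartan matrix is
[[2, 0, 0, 0, -1, -1, 0, 0], [0, 2, 0, 0, 0, 0, 0, -1], [0, 0, 2, 0, 0, 0, -1, 0], [0, 0, 0, 2, 0, -1, 0, -1], [-1, 0, 0, 0, 2, 0, -1, 0], [-1, 0, 0, -1, 0, 2, 0, 0], [0, 0, -1, 0, -1, 0, 2, 0], [0, -1, 0, -1, 0, 0, 0, 2]].
All simple roots have the same length, so the diagram is simply laced. The associated Dynkin diagram is a chain of 8 nodes with single edges (A_8), so the type is A_8 (the algebra sl(9)).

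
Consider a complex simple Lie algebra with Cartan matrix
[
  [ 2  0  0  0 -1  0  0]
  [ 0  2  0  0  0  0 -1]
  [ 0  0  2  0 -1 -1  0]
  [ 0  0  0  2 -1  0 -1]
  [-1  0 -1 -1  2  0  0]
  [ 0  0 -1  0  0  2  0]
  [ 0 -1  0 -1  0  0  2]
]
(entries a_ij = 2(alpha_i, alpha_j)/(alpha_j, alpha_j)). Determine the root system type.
E_7

The matrix has rank 7 with 2's on the diagonal. Reading the off-diagonal entries as Dynkin edges (a single edge where a_ij = a_ji = -1; a double or triple edge where a_ij * a_ji = 2 or 3), the diagram is a chain of 6 nodes with one extra node attached to the third node from one end (E_7). One simple-root ordering that puts it in standard form is (alpha_6, alpha_1, alpha_3, alpha_5, alpha_4, alpha_7, alpha_2). So the algebra is type E_7.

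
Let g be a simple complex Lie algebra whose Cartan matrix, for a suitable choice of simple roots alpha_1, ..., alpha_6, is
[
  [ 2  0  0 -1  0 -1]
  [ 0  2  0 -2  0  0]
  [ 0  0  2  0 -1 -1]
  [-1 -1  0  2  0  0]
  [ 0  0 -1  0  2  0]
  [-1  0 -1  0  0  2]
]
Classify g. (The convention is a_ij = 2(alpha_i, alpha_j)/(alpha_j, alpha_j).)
C_6

The matrix has rank 6 with 2's on the diagonal. Reading the off-diagonal entries as Dynkin edges (a single edge where a_ij = a_ji = -1; a double or triple edge where a_ij * a_ji = 2 or 3), the diagram is a chain of 6 nodes with a double edge at one end; the terminal node there is the unique long simple root (C_6). One simple-root ordering that puts it in standard form is (alpha_5, alpha_3, alpha_6, alpha_1, alpha_4, alpha_2). So the algebra is type C_6, i.e. sp(12).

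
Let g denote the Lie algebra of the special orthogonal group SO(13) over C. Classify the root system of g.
B_6

This is so(13) with 13 odd, which has dimension 13(13-1)/2 = 78 and rank (13-1)/2 = 6. In the classification of classical Lie algebras, the orthogonal algebra so(2n+1) in an odd number of variables has type B_n; here n = 6, so the Dynkin diagram is a chain of 6 nodes with a double edge at one end; the terminal node there is the unique short simple root (B_6). Hence the type is B_6.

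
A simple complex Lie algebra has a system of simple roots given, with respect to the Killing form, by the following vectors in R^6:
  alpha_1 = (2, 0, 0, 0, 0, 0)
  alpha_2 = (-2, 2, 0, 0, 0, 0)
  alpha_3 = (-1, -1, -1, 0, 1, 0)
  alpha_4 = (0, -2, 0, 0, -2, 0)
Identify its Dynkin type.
Compute the Cartan integers a_ij = 2(alpha_i, alpha_j)/(alpha_j, alpha_j); the resulting 4x4 Cartan matrix is
[[2, -1, -1, 0], [-2, 2, 0, -1], [-1, 0, 2, 0], [0, -1, 0, 2]].
The roots have two lengths (squared-length ratio 2:1); the short ones are alpha_{1,3}. The associated Dynkin diagram is a chain of 4 nodes with a double edge between the middle two (F_4), so the type is F_4.

type F_4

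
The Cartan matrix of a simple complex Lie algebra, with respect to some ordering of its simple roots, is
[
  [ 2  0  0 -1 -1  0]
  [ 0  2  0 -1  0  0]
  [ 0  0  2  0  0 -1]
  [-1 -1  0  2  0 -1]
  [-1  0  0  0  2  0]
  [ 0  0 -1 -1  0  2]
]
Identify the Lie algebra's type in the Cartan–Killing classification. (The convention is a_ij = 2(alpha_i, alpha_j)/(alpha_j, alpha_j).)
E6

The matrix has rank 6 with 2's on the diagonal. Reading the off-diagonal entries as Dynkin edges (a single edge where a_ij = a_ji = -1; a double or triple edge where a_ij * a_ji = 2 or 3), the diagram is a chain of 5 nodes with one extra node attached to the third node from one end (E_6). One simple-root ordering that puts it in standard form is (alpha_5, alpha_2, alpha_1, alpha_4, alpha_6, alpha_3). So the algebra is type E_6.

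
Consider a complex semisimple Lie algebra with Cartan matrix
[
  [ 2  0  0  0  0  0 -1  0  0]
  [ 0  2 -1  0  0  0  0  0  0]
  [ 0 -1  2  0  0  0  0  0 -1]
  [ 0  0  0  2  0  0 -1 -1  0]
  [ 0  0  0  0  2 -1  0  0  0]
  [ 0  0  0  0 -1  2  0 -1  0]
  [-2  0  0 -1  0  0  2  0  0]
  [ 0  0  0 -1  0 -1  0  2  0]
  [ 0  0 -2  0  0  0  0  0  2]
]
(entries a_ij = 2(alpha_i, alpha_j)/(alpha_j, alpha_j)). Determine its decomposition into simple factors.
The diagram associated to this matrix has two connected components: the simple roots {alpha_1, alpha_4, alpha_5, alpha_6, alpha_7, alpha_8} form a chain of 6 nodes with a double edge at one end; the terminal node there is the unique short simple root (B_6), and {alpha_2, alpha_3, alpha_9} form a chain of 3 nodes with a double edge at one end; the terminal node there is the unique long simple root (C_3). A semisimple Lie algebra decomposes uniquely as the direct sum of simple ideals, one per connected component of its Dynkin diagram, so g ≅ B_6 ⊕ C_3 (dimension 78 + 21 = 99).

type B_6 + type C_3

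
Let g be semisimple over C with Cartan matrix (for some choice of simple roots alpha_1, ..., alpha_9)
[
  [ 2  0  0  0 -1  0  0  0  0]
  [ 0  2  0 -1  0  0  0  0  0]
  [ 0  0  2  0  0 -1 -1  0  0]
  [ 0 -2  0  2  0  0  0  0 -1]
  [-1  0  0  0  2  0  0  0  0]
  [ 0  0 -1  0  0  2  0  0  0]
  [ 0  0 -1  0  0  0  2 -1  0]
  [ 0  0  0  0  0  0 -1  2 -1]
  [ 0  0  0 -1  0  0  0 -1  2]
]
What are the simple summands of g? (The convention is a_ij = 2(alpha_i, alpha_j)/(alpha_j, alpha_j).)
A2 + B7

The diagram associated to this matrix has two connected components: the simple roots {alpha_1, alpha_5} form a chain of 2 nodes with single edges (A_2), and {alpha_2, alpha_3, alpha_4, alpha_6, alpha_7, alpha_8, alpha_9} form a chain of 7 nodes with a double edge at one end; the terminal node there is the unique short simple root (B_7). A semisimple Lie algebra decomposes uniquely as the direct sum of simple ideals, one per connected component of its Dynkin diagram, so g ≅ A_2 ⊕ B_7 (dimension 8 + 105 = 113).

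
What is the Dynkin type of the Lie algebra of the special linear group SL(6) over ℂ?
This is sl(6), which has dimension 6^2 - 1 = 35 and rank 6 - 1 = 5 (a Cartan subalgebra is the diagonal traceless matrices). In the classification of classical Lie algebras, the special linear algebra sl(n+1) has type A_n; here n = 5, so the Dynkin diagram is a chain of 5 nodes with single edges (A_5). Hence the type is A_5.

A_5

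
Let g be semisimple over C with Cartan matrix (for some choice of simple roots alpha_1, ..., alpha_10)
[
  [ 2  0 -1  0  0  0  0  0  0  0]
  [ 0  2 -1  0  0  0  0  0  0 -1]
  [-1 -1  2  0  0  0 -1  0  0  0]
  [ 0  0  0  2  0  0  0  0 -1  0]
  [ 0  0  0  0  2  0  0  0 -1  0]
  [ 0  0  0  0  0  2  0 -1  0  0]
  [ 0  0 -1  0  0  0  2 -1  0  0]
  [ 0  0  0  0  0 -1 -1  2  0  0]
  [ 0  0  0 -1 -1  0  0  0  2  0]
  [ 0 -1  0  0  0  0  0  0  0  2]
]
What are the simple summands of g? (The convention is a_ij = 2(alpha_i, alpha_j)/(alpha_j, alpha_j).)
A_3 ⊕ E_7

The diagram associated to this matrix has two connected components: the simple roots {alpha_4, alpha_5, alpha_9} form a chain of 3 nodes with single edges (A_3), and {alpha_1, alpha_2, alpha_3, alpha_6, alpha_7, alpha_8, alpha_10} form a chain of 6 nodes with one extra node attached to the third node from one end (E_7). A semisimple Lie algebra decomposes uniquely as the direct sum of simple ideals, one per connected component of its Dynkin diagram, so g ≅ A_3 ⊕ E_7 (dimension 15 + 133 = 148).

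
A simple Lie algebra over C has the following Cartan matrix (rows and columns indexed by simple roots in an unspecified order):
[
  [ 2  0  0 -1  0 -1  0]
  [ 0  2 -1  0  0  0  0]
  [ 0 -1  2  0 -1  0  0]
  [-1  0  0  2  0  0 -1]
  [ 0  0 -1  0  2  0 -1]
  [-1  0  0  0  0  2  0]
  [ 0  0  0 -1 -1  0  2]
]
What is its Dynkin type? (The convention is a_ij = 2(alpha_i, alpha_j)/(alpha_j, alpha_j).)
A_7

The matrix has rank 7 with 2's on the diagonal. Reading the off-diagonal entries as Dynkin edges (a single edge where a_ij = a_ji = -1; a double or triple edge where a_ij * a_ji = 2 or 3), the diagram is a chain of 7 nodes with single edges (A_7). One simple-root ordering that puts it in standard form is (alpha_6, alpha_1, alpha_4, alpha_7, alpha_5, alpha_3, alpha_2). So the algebra is type A_7, i.e. sl(8).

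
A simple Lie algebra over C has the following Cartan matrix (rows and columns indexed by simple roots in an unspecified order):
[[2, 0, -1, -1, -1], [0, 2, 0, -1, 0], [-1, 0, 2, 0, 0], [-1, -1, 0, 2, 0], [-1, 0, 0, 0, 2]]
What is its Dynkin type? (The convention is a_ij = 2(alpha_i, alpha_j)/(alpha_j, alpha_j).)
The matrix has rank 5 with 2's on the diagonal. Reading the off-diagonal entries as Dynkin edges (a single edge where a_ij = a_ji = -1; a double or triple edge where a_ij * a_ji = 2 or 3), the diagram is a chain of 3 nodes with a fork of two nodes at one end (D_5). One simple-root ordering that puts it in standard form is (alpha_2, alpha_4, alpha_1, alpha_3, alpha_5). So the algebra is type D_5, i.e. so(10).

D5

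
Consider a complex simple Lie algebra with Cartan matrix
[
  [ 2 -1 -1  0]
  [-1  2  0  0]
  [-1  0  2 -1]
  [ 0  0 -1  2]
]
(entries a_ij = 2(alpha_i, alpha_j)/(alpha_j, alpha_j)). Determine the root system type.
A4

The matrix has rank 4 with 2's on the diagonal. Reading the off-diagonal entries as Dynkin edges (a single edge where a_ij = a_ji = -1; a double or triple edge where a_ij * a_ji = 2 or 3), the diagram is a chain of 4 nodes with single edges (A_4). One simple-root ordering that puts it in standard form is (alpha_2, alpha_1, alpha_3, alpha_4). So the algebra is type A_4, i.e. sl(5).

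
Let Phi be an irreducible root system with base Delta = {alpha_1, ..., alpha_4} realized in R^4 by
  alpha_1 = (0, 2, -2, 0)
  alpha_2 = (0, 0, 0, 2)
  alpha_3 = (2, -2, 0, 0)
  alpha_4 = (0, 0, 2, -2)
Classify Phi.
Compute the Cartan integers a_ij = 2(alpha_i, alpha_j)/(alpha_j, alpha_j); the resulting 4x4 Cartan matrix is
[[2, 0, -1, -1], [0, 2, 0, -1], [-1, 0, 2, 0], [-1, -2, 0, 2]].
The roots have two lengths (squared-length ratio 2:1); the short ones are alpha_{2}. The associated Dynkin diagram is a chain of 4 nodes with a double edge at one end; the terminal node there is the unique short simple root (B_4), so the type is B_4 (the algebra so(9)).

type B_4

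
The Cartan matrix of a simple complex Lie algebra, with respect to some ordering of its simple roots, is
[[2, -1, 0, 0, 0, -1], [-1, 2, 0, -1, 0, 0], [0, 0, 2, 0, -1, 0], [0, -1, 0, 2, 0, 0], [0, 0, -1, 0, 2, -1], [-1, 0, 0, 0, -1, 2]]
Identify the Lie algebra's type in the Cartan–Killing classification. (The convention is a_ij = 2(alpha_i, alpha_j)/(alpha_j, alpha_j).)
The matrix has rank 6 with 2's on the diagonal. Reading the off-diagonal entries as Dynkin edges (a single edge where a_ij = a_ji = -1; a double or triple edge where a_ij * a_ji = 2 or 3), the diagram is a chain of 6 nodes with single edges (A_6). One simple-root ordering that puts it in standard form is (alpha_4, alpha_2, alpha_1, alpha_6, alpha_5, alpha_3). So the algebra is type A_6, i.e. sl(7).

A_6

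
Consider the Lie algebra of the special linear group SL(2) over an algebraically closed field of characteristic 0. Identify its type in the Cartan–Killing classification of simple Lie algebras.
This is sl(2), which has dimension 2^2 - 1 = 3 and rank 2 - 1 = 1 (a Cartan subalgebra is the diagonal traceless matrices). In the classification of classical Lie algebras, the special linear algebra sl(n+1) has type A_n; here n = 1, so the Dynkin diagram is a chain of 1 nodes with single edges (A_1). Hence the type is A_1.

A_1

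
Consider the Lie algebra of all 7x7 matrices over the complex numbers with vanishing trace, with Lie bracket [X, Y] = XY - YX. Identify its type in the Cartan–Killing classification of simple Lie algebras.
This is sl(7), which has dimension 7^2 - 1 = 48 and rank 7 - 1 = 6 (a Cartan subalgebra is the diagonal traceless matrices). In the classification of classical Lie algebras, the special linear algebra sl(n+1) has type A_n; here n = 6, so the Dynkin diagram is a chain of 6 nodes with single edges (A_6). Hence the type is A_6.

A_6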